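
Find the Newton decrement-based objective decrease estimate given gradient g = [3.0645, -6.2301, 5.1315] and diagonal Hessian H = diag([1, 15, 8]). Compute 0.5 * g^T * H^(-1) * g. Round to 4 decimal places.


Step 1: H is diagonal, so H^(-1) * g = [3.0645, -0.4153, 0.6414].
Step 2: g^T H^(-1) g = sum_i g_i^2 / H_ii
  = (3.0645)^2/1 + (-6.2301)^2/15 + (5.1315)^2/8
  = 9.3912 + 2.5876 + 3.2915 = 15.2703
Step 3: Objective decrease = 0.5 * g^T H^(-1) g = 7.6352


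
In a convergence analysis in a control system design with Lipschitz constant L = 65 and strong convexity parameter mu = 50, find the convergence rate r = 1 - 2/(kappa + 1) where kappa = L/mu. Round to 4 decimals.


Step 1: Compute the condition number.
kappa = L/mu = 65/50 = 1.3
Step 2: Compute the convergence rate.
r = 1 - 2/(kappa + 1) = 1 - 2*mu/(L + mu) = (L - mu)/(L + mu) = 15/115 = 0.1304


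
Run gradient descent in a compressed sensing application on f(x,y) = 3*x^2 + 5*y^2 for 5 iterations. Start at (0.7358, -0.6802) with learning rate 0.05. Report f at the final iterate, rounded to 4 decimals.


Gradient descent on f(x,y) = 3*x^2 + 5*y^2.
Starting point: (0.7358, -0.6802), alpha = 0.05
Step 1: grad_x = 2*3*0.7358 = 4.4148, grad_y = 2*5*-0.6802 = -6.802
  x_1 = 0.7358 - 0.05*4.4148 = 0.5151
  y_1 = -0.6802 - 0.05*-6.802 = -0.3401
Step 2: grad_x = 2*3*0.5151 = 3.0904, grad_y = 2*5*-0.3401 = -3.401
  x_2 = 0.5151 - 0.05*3.0904 = 0.3605
  y_2 = -0.3401 - 0.05*-3.401 = -0.1701
Step 3: grad_x = 2*3*0.3605 = 2.1633, grad_y = 2*5*-0.1701 = -1.7005
  x_3 = 0.3605 - 0.05*2.1633 = 0.2524
  y_3 = -0.1701 - 0.05*-1.7005 = -0.085
Step 4: grad_x = 2*3*0.2524 = 1.5143, grad_y = 2*5*-0.085 = -0.8503
  x_4 = 0.2524 - 0.05*1.5143 = 0.1767
  y_4 = -0.085 - 0.05*-0.8503 = -0.0425
Step 5: grad_x = 2*3*0.1767 = 1.06, grad_y = 2*5*-0.0425 = -0.4251
  x_5 = 0.1767 - 0.05*1.06 = 0.1237
  y_5 = -0.0425 - 0.05*-0.4251 = -0.0213
f(0.1237, -0.0213) = 3*0.1237^2 + 5*(-0.0213)^2 = 0.0481


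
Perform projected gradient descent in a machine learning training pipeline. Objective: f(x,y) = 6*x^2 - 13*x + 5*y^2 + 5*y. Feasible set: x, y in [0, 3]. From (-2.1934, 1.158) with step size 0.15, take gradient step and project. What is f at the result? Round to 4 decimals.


Step 1: Compute gradient at (-2.1934, 1.158).
grad_x = 2*6*-2.1934 - 13 = -39.3208
grad_y = 2*5*1.158 + 5 = 16.58
Step 2: Gradient step.
x_raw = -2.1934 - 0.15*-39.3208 = 3.7047
y_raw = 1.158 - 0.15*16.58 = -1.329
Step 3: Project onto [0, 3].
x_proj = clip(3.7047) = 3.0
y_proj = clip(-1.329) = 0.0
Step 4: Evaluate f.
f(3.0, 0.0) = 15.0


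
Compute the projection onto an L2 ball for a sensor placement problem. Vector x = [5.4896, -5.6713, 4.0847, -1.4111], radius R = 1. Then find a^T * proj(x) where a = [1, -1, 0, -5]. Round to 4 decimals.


Step 1: Compute ||x|| (intermediates to 6 decimals).
||x|| = sqrt(5.4896^2 + (-5.6713)^2 + 4.0847^2 + (-1.4111)^2) = 8.998629
Step 2: Project.
Since ||x|| > R, scale = R/||x|| = 1/8.998629 = 0.111128, proj(x) = scale * x
proj(x) = [0.610048, -0.63024, 0.453925, -0.156813]
Step 3: Dot product.
a^T * proj(x) = 1*0.610048 - 1*(-0.63024) + 0*0.453925 - 5*(-0.156813) = 2.0244


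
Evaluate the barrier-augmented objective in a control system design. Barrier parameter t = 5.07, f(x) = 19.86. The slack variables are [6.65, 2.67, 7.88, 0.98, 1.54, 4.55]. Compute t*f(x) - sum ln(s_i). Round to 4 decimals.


Step 1: Compute log-barrier.
ln values: [1.8946, 0.9821, 2.0643, -0.0202, 0.4318, 1.5151]
phi = -(1.8946 + 0.9821 + 2.0643 - 0.0202 + 0.4318 + 1.5151) = -6.8677
Step 2: Compute augmented objective.
t*f(x) = 5.07*19.86 = 100.6902
Total = 100.6902 - 6.8677 = 93.8225


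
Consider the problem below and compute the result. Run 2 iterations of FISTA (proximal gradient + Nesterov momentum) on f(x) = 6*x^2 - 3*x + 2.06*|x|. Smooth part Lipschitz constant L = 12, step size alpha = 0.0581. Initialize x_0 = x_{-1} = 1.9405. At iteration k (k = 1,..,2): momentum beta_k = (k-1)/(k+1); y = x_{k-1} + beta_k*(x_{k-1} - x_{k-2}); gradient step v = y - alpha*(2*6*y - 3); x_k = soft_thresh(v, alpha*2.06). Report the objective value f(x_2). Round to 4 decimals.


FISTA on f(x) = 6*x^2 - 3*x + 2.06*|x|
L = 12, alpha = 0.0581
Iteration 1: beta = 0.0, y = 1.9405 + 0.0*(1.9405 - 1.9405) = 1.9405
  grad(y) = 20.286, v = y - alpha*grad = 0.7619
  prox(v) = soft_thresh(0.7619, 0.1197) = 0.6422
Iteration 2: beta = 0.3333, y = 0.6422 + 0.3333*(0.6422 - 1.9405) = 0.2094
  grad(y) = -0.4868, v = y - alpha*grad = 0.2377
  prox(v) = soft_thresh(0.2377, 0.1197) = 0.118
f(x_2) = 6*0.118^2 - 3*0.118 + 2.06*|0.118| = -0.0274


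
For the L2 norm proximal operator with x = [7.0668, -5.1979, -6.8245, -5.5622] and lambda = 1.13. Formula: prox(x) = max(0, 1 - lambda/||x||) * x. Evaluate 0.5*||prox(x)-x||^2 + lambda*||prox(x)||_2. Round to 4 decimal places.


Step 1: Compute ||x||.
||x|| = 12.4286
Step 2: Compute scaling factor.
scale = max(0, 1 - 1.13/12.4286) = 0.9091
Step 3: prox(x) = [6.4243, -4.7253, -6.204, -5.0565]
||prox(x)|| = 11.2986
Step 4: Proximal objective.
0.5*||prox-x||^2 = 0.6385
lambda*||prox|| = 12.7674
Total = 13.4058


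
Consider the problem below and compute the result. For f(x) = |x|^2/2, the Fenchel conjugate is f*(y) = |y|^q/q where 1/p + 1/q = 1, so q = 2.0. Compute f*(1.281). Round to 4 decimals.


The conjugate exponent q satisfies 1/p + 1/q = 1.
p = 2, so q = 2/(2 - 1) = 2.0
|y|^q = 1.281^2.0 = 1.641
f*(1.281) = 1.641 / 2.0 = 0.8205


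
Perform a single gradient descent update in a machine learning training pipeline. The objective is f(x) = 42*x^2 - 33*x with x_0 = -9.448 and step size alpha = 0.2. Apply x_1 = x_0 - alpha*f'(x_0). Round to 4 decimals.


We compute the gradient at x_0 and apply the update.
f'(x) = 84*x - 33
f'(-9.448) = 84*-9.448 - 33 = -826.632
x_1 = -9.448 - 0.2*-826.632 = 155.8784


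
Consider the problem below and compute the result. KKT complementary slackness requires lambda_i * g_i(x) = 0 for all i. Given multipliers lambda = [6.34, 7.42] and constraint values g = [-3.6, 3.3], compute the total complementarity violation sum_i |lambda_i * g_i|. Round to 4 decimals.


KKT complementary slackness check:
lambda_1 * g_1 = 6.34 * -3.6 = -22.824
lambda_2 * g_2 = 7.42 * 3.3 = 24.486
Total violation = 22.824 + 24.486 = 47.31


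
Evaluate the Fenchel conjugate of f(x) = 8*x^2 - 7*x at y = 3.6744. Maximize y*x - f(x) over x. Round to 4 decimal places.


f*(y) = sup_x {y*x - a*x^2 - b*x} = sup_x {(y-b)*x - a*x^2}
FOC: (y - b) - 2a*x = 0 => x* = (y - b)/(2a)
x* = (3.6744 + 7)/(2*8) = 0.6672
f*(3.6744) = (y-b)^2/(4a) = (3.6744 + 7)^2/(4*8)
= 113.9428/32 = 3.5607


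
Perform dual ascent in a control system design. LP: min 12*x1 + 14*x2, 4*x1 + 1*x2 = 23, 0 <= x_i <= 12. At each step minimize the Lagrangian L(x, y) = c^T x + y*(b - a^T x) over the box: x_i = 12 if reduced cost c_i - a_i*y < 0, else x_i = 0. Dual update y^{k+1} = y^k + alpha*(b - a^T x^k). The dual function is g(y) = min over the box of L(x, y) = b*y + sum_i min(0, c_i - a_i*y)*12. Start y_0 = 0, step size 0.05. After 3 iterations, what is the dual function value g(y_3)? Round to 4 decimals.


Dual ascent for LP: min 12*x1 + 14*x2, 4*x1 + 1*x2 = 23, 0 <= x_i <= 12
Step 1: y^k = 0.0, reduced costs: (12.0, 14.0)
  x^k = (0.0, 0.0), subgradient = b - a^T x = 23.0
  y^{k+1} = 0.0 + 0.05*23.0 = 1.15
Step 2: y^k = 1.15, reduced costs: (7.4, 12.85)
  x^k = (0.0, 0.0), subgradient = b - a^T x = 23.0
  y^{k+1} = 1.15 + 0.05*23.0 = 2.3
Step 3: y^k = 2.3, reduced costs: (2.8, 11.7)
  x^k = (0.0, 0.0), subgradient = b - a^T x = 23.0
  y^{k+1} = 2.3 + 0.05*23.0 = 3.45
Dual objective at y_3 = 3.45: reduced costs (-1.8, 10.55), box minimizer x = (12.0, 0.0)
g(y_3) = b*y + (c1 - a1*y)*x1 + (c2 - a2*y)*x2 = 23*3.45 + (-1.8)*12.0 + 10.55*0.0 = 79.35 - 21.6 + 0.0 = 57.75


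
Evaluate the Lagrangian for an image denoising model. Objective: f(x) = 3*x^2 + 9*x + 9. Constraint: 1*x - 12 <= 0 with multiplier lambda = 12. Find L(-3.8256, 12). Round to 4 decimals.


Step 1: Evaluate f(x).
f(-3.8256) = 3*(-3.8256)^2 + 9*(-3.8256) + 9 = 18.4752
Step 2: Evaluate g(x).
g(-3.8256) = 1*-3.8256 - 12 = -15.8256
Step 3: Compute Lagrangian.
L = 18.4752 + 12*-15.8256 = -171.432


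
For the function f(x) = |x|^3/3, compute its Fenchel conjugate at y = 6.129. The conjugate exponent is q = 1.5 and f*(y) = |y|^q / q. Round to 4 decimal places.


The conjugate exponent q satisfies 1/p + 1/q = 1.
p = 3, so q = 3/(3 - 1) = 1.5
|y|^q = 6.129^1.5 = 15.1735
f*(6.129) = 15.1735 / 1.5 = 10.1156


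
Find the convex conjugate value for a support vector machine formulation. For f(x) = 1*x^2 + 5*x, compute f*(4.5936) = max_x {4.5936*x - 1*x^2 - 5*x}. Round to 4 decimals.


f*(y) = sup_x {y*x - a*x^2 - b*x} = sup_x {(y-b)*x - a*x^2}
FOC: (y - b) - 2a*x = 0 => x* = (y - b)/(2a)
x* = (4.5936 - 5)/(2*1) = -0.2032
f*(4.5936) = (y-b)^2/(4a) = (4.5936 - 5)^2/(4*1)
= 0.1652/4 = 0.0413


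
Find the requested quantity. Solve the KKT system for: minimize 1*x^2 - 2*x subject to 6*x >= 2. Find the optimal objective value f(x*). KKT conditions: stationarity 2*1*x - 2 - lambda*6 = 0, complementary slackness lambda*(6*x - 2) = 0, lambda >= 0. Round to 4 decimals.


Step 1: Try lambda = 0 (constraint inactive).
Stationarity: 2*1*x - 2 = 0
x* = 2/(2*1) = 1.0
Check constraint: 6*1.0 = 6.0 >= 2 -- satisfied.
Step 2: Compute optimal value.
f(x*) = 1*1.0^2 - 2*1.0 = -1.0


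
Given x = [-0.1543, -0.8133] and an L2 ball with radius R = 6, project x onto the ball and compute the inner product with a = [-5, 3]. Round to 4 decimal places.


Step 1: Compute ||x|| (intermediates to 6 decimals).
||x|| = sqrt((-0.1543)^2 + (-0.8133)^2) = 0.827808
Step 2: Project.
Since ||x|| <= R, proj = x (no scaling needed).
proj(x) = [-0.1543, -0.8133]
Step 3: Dot product.
a^T * proj(x) = -5*(-0.1543) + 3*(-0.8133) = -1.6684


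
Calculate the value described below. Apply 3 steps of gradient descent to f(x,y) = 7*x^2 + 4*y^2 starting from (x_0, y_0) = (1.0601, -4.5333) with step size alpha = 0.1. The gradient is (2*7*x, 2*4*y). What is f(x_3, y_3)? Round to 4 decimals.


Gradient descent on f(x,y) = 7*x^2 + 4*y^2.
Starting point: (1.0601, -4.5333), alpha = 0.1
Step 1: grad_x = 2*7*1.0601 = 14.8414, grad_y = 2*4*-4.5333 = -36.2664
  x_1 = 1.0601 - 0.1*14.8414 = -0.424
  y_1 = -4.5333 - 0.1*-36.2664 = -0.9067
Step 2: grad_x = 2*7*-0.424 = -5.9366, grad_y = 2*4*-0.9067 = -7.2533
  x_2 = -0.424 - 0.1*-5.9366 = 0.1696
  y_2 = -0.9067 - 0.1*-7.2533 = -0.1813
Step 3: grad_x = 2*7*0.1696 = 2.3746, grad_y = 2*4*-0.1813 = -1.4507
  x_3 = 0.1696 - 0.1*2.3746 = -0.0678
  y_3 = -0.1813 - 0.1*-1.4507 = -0.0363
f(-0.0678, -0.0363) = 7*(-0.0678)^2 + 4*(-0.0363)^2 = 0.0375


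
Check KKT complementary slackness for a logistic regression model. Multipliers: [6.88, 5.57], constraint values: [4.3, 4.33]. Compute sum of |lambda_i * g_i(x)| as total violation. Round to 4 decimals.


KKT complementary slackness check:
lambda_1 * g_1 = 6.88 * 4.3 = 29.584
lambda_2 * g_2 = 5.57 * 4.33 = 24.1181
Total violation = 29.584 + 24.1181 = 53.7021


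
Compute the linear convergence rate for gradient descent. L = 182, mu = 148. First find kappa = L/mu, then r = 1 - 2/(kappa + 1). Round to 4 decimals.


Step 1: Compute the condition number.
kappa = L/mu = 182/148 = 1.2297
Step 2: Compute the convergence rate.
r = 1 - 2/(kappa + 1) = 1 - 2*mu/(L + mu) = (L - mu)/(L + mu) = 34/330 = 0.103


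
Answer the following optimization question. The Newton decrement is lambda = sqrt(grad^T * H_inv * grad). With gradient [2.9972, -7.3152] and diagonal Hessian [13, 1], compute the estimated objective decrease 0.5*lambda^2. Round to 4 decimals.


Step 1: H is diagonal, so H^(-1) * g = [0.2306, -7.3152].
Step 2: g^T H^(-1) g = sum_i g_i^2 / H_ii
  = (2.9972)^2/13 + (-7.3152)^2/1
  = 0.691 + 53.5122 = 54.2032
Step 3: Objective decrease = 0.5 * g^T H^(-1) g = 27.1016


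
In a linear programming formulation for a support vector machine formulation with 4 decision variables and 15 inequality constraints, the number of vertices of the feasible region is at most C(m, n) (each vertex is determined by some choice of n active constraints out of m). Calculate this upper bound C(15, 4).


Each vertex corresponds to some choice of n active constraints out of m, so the number of vertices is at most C(m, n) = m! / (n!(m-n)!).
m = 15, n = 4
Numerator: 15 * 14 * 13 * 12
Denominator: 4! = 24
C(15, 4) = 1365


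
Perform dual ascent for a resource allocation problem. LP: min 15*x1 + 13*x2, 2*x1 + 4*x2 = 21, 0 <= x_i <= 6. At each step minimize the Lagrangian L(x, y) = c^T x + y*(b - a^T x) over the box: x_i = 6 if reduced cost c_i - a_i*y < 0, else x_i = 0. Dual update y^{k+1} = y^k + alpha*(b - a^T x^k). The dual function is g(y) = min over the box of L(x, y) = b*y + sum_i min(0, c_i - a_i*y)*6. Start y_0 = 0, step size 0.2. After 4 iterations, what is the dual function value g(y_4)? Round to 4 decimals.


Dual ascent for LP: min 15*x1 + 13*x2, 2*x1 + 4*x2 = 21, 0 <= x_i <= 6
Step 1: y^k = 0.0, reduced costs: (15.0, 13.0)
  x^k = (0.0, 0.0), subgradient = b - a^T x = 21.0
  y^{k+1} = 0.0 + 0.2*21.0 = 4.2
Step 2: y^k = 4.2, reduced costs: (6.6, -3.8)
  x^k = (0.0, 6.0), subgradient = b - a^T x = -3.0
  y^{k+1} = 4.2 + 0.2*-3.0 = 3.6
Step 3: y^k = 3.6, reduced costs: (7.8, -1.4)
  x^k = (0.0, 6.0), subgradient = b - a^T x = -3.0
  y^{k+1} = 3.6 + 0.2*-3.0 = 3.0
Step 4: y^k = 3.0, reduced costs: (9.0, 1.0)
  x^k = (0.0, 0.0), subgradient = b - a^T x = 21.0
  y^{k+1} = 3.0 + 0.2*21.0 = 7.2
Dual objective at y_4 = 7.2: reduced costs (0.6, -15.8), box minimizer x = (0.0, 6.0)
g(y_4) = b*y + (c1 - a1*y)*x1 + (c2 - a2*y)*x2 = 21*7.2 + 0.6*0.0 + (-15.8)*6.0 = 151.2 + 0.0 - 94.8 = 56.4


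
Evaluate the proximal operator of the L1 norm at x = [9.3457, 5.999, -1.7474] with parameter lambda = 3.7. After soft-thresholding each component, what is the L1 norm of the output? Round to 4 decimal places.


Soft-thresholding with lambda = 3.7:
prox(9.3457) = sign(9.3457)*max(|9.3457| - 3.7, 0) = 5.6457
prox(5.999) = sign(5.999)*max(|5.999| - 3.7, 0) = 2.299
prox(-1.7474) = sign(-1.7474)*max(|-1.7474| - 3.7, 0) = 0.0
prox(x) = [5.6457, 2.299, 0.0]
||prox(x)||_1 = 5.6457 + 2.299 + 0.0 = 7.9447


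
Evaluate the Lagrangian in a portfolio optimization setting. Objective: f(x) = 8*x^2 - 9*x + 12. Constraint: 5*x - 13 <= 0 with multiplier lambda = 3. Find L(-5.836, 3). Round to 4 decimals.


Step 1: Evaluate f(x).
f(-5.836) = 8*(-5.836)^2 - 9*(-5.836) + 12 = 336.9952
Step 2: Evaluate g(x).
g(-5.836) = 5*-5.836 - 13 = -42.18
Step 3: Compute Lagrangian.
L = 336.9952 + 3*-42.18 = 210.4552


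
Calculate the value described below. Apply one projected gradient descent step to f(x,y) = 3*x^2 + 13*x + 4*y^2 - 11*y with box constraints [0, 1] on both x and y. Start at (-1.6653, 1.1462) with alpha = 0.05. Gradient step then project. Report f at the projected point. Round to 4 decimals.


Step 1: Compute gradient at (-1.6653, 1.1462).
grad_x = 2*3*-1.6653 + 13 = 3.0082
grad_y = 2*4*1.1462 - 11 = -1.8304
Step 2: Gradient step.
x_raw = -1.6653 - 0.05*3.0082 = -1.8157
y_raw = 1.1462 - 0.05*-1.8304 = 1.2377
Step 3: Project onto [0, 1].
x_proj = clip(-1.8157) = 0.0
y_proj = clip(1.2377) = 1.0
Step 4: Evaluate f.
f(0.0, 1.0) = -7.0


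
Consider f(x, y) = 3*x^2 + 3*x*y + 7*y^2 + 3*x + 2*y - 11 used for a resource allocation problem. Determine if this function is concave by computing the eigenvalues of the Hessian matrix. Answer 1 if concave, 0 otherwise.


The Hessian of f(x,y) = 3*x^2 + 3*x*y + 7*y^2 + 3*x + 2*y - 11 is:
H = [[6, 3], [3, 14]]
Trace = 6 + 14 = 20
Determinant = 6*14 - (3)^2 = 75
Discriminant = (20)^2 - 4*75 = 100.0
Eigenvalues: lambda_1 = 5.0, lambda_2 = 15.0
The function is not concave.

0


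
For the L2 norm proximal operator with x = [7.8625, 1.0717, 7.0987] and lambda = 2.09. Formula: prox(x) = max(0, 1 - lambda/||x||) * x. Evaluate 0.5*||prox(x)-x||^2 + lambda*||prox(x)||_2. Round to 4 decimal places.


Step 1: Compute ||x||.
||x|| = 10.647
Step 2: Compute scaling factor.
scale = max(0, 1 - 2.09/10.647) = 0.8037
Step 3: prox(x) = [6.3191, 0.8613, 5.7052]
||prox(x)|| = 8.557
Step 4: Proximal objective.
0.5*||prox-x||^2 = 2.1841
lambda*||prox|| = 17.8841
Total = 20.0682


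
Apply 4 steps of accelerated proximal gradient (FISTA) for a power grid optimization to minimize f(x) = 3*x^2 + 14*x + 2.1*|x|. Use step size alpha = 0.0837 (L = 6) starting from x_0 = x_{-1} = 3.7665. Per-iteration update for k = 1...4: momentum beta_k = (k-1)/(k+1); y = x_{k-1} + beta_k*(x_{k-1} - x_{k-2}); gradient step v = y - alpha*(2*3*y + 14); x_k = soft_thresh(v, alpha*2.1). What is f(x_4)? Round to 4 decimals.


FISTA on f(x) = 3*x^2 + 14*x + 2.1*|x|
L = 6, alpha = 0.0837
Iteration 1: beta = 0.0, y = 3.7665 + 0.0*(3.7665 - 3.7665) = 3.7665
  grad(y) = 36.599, v = y - alpha*grad = 0.7032
  prox(v) = soft_thresh(0.7032, 0.1758) = 0.5274
Iteration 2: beta = 0.3333, y = 0.5274 + 0.3333*(0.5274 - 3.7665) = -0.5523
  grad(y) = 10.6861, v = y - alpha*grad = -1.4467
  prox(v) = soft_thresh(-1.4467, 0.1758) = -1.271
Iteration 3: beta = 0.5, y = -1.271 + 0.5*(-1.271 - 0.5274) = -2.1702
  grad(y) = 0.9791, v = y - alpha*grad = -2.2521
  prox(v) = soft_thresh(-2.2521, 0.1758) = -2.0763
Iteration 4: beta = 0.6, y = -2.0763 + 0.6*(-2.0763 + 1.271) = -2.5595
  grad(y) = -1.3573, v = y - alpha*grad = -2.4459
  prox(v) = soft_thresh(-2.4459, 0.1758) = -2.2702
f(x_4) = 3*(-2.2702)^2 + 14*(-2.2702) + 2.1*|-2.2702| = -11.554


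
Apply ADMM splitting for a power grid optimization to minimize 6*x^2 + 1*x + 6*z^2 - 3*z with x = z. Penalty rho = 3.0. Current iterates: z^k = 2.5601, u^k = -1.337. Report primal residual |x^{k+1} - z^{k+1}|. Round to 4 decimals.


ADMM iteration with rho = 3.0, z^k = 2.5601, u^k = -1.337
Step 1: x-update.
Minimize 6*x^2 + 1*x + (3.0/2)*(x - 2.5601 - 1.337)^2
FOC: (2*6 + 3.0)*x = -1 + 3.0*(2.5601 + 1.337)
x^{k+1} = 0.7128
Step 2: z-update.
Minimize 6*z^2 - 3*z + (3.0/2)*(0.7128 - z - 1.337)^2
FOC: (2*6 + 3.0)*z = 3 + 3.0*(0.7128 - 1.337)
z^{k+1} = 0.0752
Step 3: u-update.
u^{k+1} = -1.337 + 0.7128 - 0.0752 = -0.6994
Step 4: Primal residual = |0.7128 - 0.0752| = 0.6376


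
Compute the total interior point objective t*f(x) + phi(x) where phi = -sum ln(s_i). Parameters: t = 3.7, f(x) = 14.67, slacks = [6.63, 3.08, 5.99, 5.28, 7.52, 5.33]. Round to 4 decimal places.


Step 1: Compute log-barrier.
ln values: [1.8916, 1.1249, 1.7901, 1.6639, 2.0176, 1.6734]
phi = -(1.8916 + 1.1249 + 1.7901 + 1.6639 + 2.0176 + 1.6734) = -10.1615
Step 2: Compute augmented objective.
t*f(x) = 3.7*14.67 = 54.279
Total = 54.279 - 10.1615 = 44.1175


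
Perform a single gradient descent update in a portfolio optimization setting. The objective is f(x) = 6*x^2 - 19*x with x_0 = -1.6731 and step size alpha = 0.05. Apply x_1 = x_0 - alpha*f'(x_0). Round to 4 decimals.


We compute the gradient at x_0 and apply the update.
f'(x) = 12*x - 19
f'(-1.6731) = 12*-1.6731 - 19 = -39.0772
x_1 = -1.6731 - 0.05*-39.0772 = 0.2808


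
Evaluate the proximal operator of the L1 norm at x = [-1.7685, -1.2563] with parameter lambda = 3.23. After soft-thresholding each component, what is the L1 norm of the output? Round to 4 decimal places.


Soft-thresholding with lambda = 3.23:
prox(-1.7685) = sign(-1.7685)*max(|-1.7685| - 3.23, 0) = 0.0
prox(-1.2563) = sign(-1.2563)*max(|-1.2563| - 3.23, 0) = 0.0
prox(x) = [0.0, 0.0]
||prox(x)||_1 = 0.0 + 0.0 = 0.0


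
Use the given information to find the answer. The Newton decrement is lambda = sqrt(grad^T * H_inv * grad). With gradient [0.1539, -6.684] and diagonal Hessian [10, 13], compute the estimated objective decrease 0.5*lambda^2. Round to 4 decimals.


Step 1: H is diagonal, so H^(-1) * g = [0.0154, -0.5142].
Step 2: g^T H^(-1) g = sum_i g_i^2 / H_ii
  = (0.1539)^2/10 + (-6.684)^2/13
  = 0.0024 + 3.4366 = 3.439
Step 3: Objective decrease = 0.5 * g^T H^(-1) g = 1.7195


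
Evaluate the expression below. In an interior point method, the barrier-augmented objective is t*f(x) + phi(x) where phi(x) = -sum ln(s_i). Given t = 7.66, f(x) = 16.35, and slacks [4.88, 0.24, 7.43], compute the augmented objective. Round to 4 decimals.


Step 1: Compute log-barrier.
ln values: [1.5851, -1.4271, 2.0055]
phi = -(1.5851 - 1.4271 + 2.0055) = -2.1636
Step 2: Compute augmented objective.
t*f(x) = 7.66*16.35 = 125.241
Total = 125.241 - 2.1636 = 123.0774


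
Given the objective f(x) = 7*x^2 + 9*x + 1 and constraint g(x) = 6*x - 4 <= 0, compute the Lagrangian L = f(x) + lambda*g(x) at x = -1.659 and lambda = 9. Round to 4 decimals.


Step 1: Evaluate f(x).
f(-1.659) = 7*(-1.659)^2 + 9*(-1.659) + 1 = 5.335
Step 2: Evaluate g(x).
g(-1.659) = 6*-1.659 - 4 = -13.954
Step 3: Compute Lagrangian.
L = 5.335 + 9*-13.954 = -120.251


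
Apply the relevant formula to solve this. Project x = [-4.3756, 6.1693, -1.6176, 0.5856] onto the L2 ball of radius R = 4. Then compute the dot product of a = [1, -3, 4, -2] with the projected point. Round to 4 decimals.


Step 1: Compute ||x|| (intermediates to 6 decimals).
||x|| = sqrt((-4.3756)^2 + 6.1693^2 + (-1.6176)^2 + 0.5856^2) = 7.756655
Step 2: Project.
Since ||x|| > R, scale = R/||x|| = 4/7.756655 = 0.515686, proj(x) = scale * x
proj(x) = [-2.256436, 3.181422, -0.834174, 0.301986]
Step 3: Dot product.
a^T * proj(x) = 1*(-2.256436) - 3*3.181422 + 4*(-0.834174) - 2*0.301986 = -15.7414


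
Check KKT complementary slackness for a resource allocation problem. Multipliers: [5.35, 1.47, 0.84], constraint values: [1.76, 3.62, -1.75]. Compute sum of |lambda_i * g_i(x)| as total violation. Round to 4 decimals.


KKT complementary slackness check:
lambda_1 * g_1 = 5.35 * 1.76 = 9.416
lambda_2 * g_2 = 1.47 * 3.62 = 5.3214
lambda_3 * g_3 = 0.84 * -1.75 = -1.47
Total violation = 9.416 + 5.3214 + 1.47 = 16.2074


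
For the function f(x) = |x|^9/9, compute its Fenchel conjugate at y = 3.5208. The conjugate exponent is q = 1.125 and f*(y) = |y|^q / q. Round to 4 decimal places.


The conjugate exponent q satisfies 1/p + 1/q = 1.
p = 9, so q = 9/(9 - 1) = 1.125
|y|^q = 3.5208^1.125 = 4.1207
f*(3.5208) = 4.1207 / 1.125 = 3.6628


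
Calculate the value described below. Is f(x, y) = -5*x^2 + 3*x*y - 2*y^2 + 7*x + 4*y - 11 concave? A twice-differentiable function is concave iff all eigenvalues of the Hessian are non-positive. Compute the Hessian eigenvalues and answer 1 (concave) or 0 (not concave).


The Hessian of f(x,y) = -5*x^2 + 3*x*y - 2*y^2 + 7*x + 4*y - 11 is:
H = [[-10, 3], [3, -4]]
Trace = -10 - 4 = -14
Determinant = -10*-4 - (3)^2 = 31
Discriminant = (-14)^2 - 4*31 = 72.0
Eigenvalues: lambda_1 = -11.2426, lambda_2 = -2.7574
The function is concave.

1


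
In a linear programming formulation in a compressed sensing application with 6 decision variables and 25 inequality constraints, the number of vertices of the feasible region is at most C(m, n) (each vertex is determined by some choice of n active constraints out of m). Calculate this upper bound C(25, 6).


Each vertex corresponds to some choice of n active constraints out of m, so the number of vertices is at most C(m, n) = m! / (n!(m-n)!).
m = 25, n = 6
Numerator: 25 * 24 * 23 * 22 * 21 * 20
Denominator: 6! = 720
C(25, 6) = 177100


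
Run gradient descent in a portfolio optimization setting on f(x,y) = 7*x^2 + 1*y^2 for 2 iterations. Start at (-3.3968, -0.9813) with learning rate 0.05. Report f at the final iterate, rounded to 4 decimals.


Gradient descent on f(x,y) = 7*x^2 + 1*y^2.
Starting point: (-3.3968, -0.9813), alpha = 0.05
Step 1: grad_x = 2*7*-3.3968 = -47.5552, grad_y = 2*1*-0.9813 = -1.9626
  x_1 = -3.3968 - 0.05*-47.5552 = -1.019
  y_1 = -0.9813 - 0.05*-1.9626 = -0.8832
Step 2: grad_x = 2*7*-1.019 = -14.2666, grad_y = 2*1*-0.8832 = -1.7663
  x_2 = -1.019 - 0.05*-14.2666 = -0.3057
  y_2 = -0.8832 - 0.05*-1.7663 = -0.7949
f(-0.3057, -0.7949) = 7*(-0.3057)^2 + 1*(-0.7949)^2 = 1.286


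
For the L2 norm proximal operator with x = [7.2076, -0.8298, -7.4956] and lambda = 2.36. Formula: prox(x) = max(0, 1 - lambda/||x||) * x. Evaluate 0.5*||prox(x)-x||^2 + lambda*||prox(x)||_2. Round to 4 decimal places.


Step 1: Compute ||x||.
||x|| = 10.4318
Step 2: Compute scaling factor.
scale = max(0, 1 - 2.36/10.4318) = 0.7738
Step 3: prox(x) = [5.577, -0.6421, -5.7999]
||prox(x)|| = 8.0718
Step 4: Proximal objective.
0.5*||prox-x||^2 = 2.7848
lambda*||prox|| = 19.0494
Total = 21.8342


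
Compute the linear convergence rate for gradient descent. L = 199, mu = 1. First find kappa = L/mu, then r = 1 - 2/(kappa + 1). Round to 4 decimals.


Step 1: Compute the condition number.
kappa = L/mu = 199/1 = 199.0
Step 2: Compute the convergence rate.
r = 1 - 2/(kappa + 1) = 1 - 2*mu/(L + mu) = (L - mu)/(L + mu) = 198/200 = 0.99


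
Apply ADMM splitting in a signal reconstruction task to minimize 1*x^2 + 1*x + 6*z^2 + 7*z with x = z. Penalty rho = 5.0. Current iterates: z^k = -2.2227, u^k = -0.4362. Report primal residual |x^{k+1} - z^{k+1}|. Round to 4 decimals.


ADMM iteration with rho = 5.0, z^k = -2.2227, u^k = -0.4362
Step 1: x-update.
Minimize 1*x^2 + 1*x + (5.0/2)*(x + 2.2227 - 0.4362)^2
FOC: (2*1 + 5.0)*x = -1 + 5.0*(-2.2227 + 0.4362)
x^{k+1} = -1.4189
Step 2: z-update.
Minimize 6*z^2 + 7*z + (5.0/2)*(-1.4189 - z - 0.4362)^2
FOC: (2*6 + 5.0)*z = -7 + 5.0*(-1.4189 - 0.4362)
z^{k+1} = -0.9574
Step 3: u-update.
u^{k+1} = -0.4362 - 1.4189 + 0.9574 = -0.8977
Step 4: Primal residual = |-1.4189 + 0.9574| = 0.4615


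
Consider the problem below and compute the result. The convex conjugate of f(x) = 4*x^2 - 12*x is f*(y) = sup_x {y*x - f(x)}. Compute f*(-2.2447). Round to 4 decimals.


f*(y) = sup_x {y*x - a*x^2 - b*x} = sup_x {(y-b)*x - a*x^2}
FOC: (y - b) - 2a*x = 0 => x* = (y - b)/(2a)
x* = (-2.2447 + 12)/(2*4) = 1.2194
f*(-2.2447) = (y-b)^2/(4a) = (-2.2447 + 12)^2/(4*4)
= 95.1659/16 = 5.9479


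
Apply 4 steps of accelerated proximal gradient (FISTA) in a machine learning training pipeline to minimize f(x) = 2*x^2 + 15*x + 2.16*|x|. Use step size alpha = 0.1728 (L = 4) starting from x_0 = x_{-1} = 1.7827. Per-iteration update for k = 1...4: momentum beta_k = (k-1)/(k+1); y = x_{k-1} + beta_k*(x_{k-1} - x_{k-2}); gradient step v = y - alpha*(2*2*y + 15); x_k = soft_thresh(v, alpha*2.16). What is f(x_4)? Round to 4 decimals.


FISTA on f(x) = 2*x^2 + 15*x + 2.16*|x|
L = 4, alpha = 0.1728
Iteration 1: beta = 0.0, y = 1.7827 + 0.0*(1.7827 - 1.7827) = 1.7827
  grad(y) = 22.1308, v = y - alpha*grad = -2.0415
  prox(v) = soft_thresh(-2.0415, 0.3732) = -1.6683
Iteration 2: beta = 0.3333, y = -1.6683 + 0.3333*(-1.6683 - 1.7827) = -2.8186
  grad(y) = 3.7257, v = y - alpha*grad = -3.4624
  prox(v) = soft_thresh(-3.4624, 0.3732) = -3.0891
Iteration 3: beta = 0.5, y = -3.0891 + 0.5*(-3.0891 + 1.6683) = -3.7996
  grad(y) = -0.1983, v = y - alpha*grad = -3.7653
  prox(v) = soft_thresh(-3.7653, 0.3732) = -3.3921
Iteration 4: beta = 0.6, y = -3.3921 + 0.6*(-3.3921 + 3.0891) = -3.5738
  grad(y) = 0.7047, v = y - alpha*grad = -3.6956
  prox(v) = soft_thresh(-3.6956, 0.3732) = -3.3223
f(x_4) = 2*(-3.3223)^2 + 15*(-3.3223) + 2.16*|-3.3223| = -20.583


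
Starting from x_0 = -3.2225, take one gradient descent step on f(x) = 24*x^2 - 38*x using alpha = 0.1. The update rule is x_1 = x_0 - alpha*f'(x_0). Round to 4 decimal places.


We compute the gradient at x_0 and apply the update.
f'(x) = 48*x - 38
f'(-3.2225) = 48*-3.2225 - 38 = -192.68
x_1 = -3.2225 - 0.1*-192.68 = 16.0455


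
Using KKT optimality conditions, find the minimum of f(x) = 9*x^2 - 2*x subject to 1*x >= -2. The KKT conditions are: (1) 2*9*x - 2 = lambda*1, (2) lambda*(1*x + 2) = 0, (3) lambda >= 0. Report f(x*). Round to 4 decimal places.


Step 1: Try lambda = 0 (constraint inactive).
Stationarity: 2*9*x - 2 = 0
x* = 2/(2*9) = 1/9 = 0.1111 (rounded; the exact value 1/9 is used below)
Check constraint: 1*0.1111 = 0.1111 >= -2 -- satisfied.
Step 2: Compute optimal value.
f(x*) = 9*(1/9)^2 - 2*(1/9) = -0.1111


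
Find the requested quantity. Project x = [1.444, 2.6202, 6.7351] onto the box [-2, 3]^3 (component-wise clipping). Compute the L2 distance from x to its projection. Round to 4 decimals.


Project each component onto [-2, 3].
clip(1.444) = 1.444, clip(2.6202) = 2.6202, clip(6.7351) = 3.0
Projection = [1.444, 2.6202, 3.0]
Squared diffs: [0.0, 0.0, 13.951]
Distance = sqrt(13.951) = 3.7351


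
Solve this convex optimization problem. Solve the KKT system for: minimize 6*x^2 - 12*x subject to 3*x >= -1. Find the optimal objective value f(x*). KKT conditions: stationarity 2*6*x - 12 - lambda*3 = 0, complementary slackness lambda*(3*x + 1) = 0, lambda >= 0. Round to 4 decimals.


Step 1: Try lambda = 0 (constraint inactive).
Stationarity: 2*6*x - 12 = 0
x* = 12/(2*6) = 1.0
Check constraint: 3*1.0 = 3.0 >= -1 -- satisfied.
Step 2: Compute optimal value.
f(x*) = 6*1.0^2 - 12*1.0 = -6.0


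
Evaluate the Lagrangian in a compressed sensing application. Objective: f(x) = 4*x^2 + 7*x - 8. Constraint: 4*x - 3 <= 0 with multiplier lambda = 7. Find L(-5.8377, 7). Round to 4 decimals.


Step 1: Evaluate f(x).
f(-5.8377) = 4*(-5.8377)^2 + 7*(-5.8377) - 8 = 87.4511
Step 2: Evaluate g(x).
g(-5.8377) = 4*-5.8377 - 3 = -26.3508
Step 3: Compute Lagrangian.
L = 87.4511 + 7*-26.3508 = -97.0045


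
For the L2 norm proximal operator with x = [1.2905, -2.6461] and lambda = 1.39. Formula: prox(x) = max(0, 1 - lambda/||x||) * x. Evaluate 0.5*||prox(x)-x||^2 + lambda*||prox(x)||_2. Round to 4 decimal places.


Step 1: Compute ||x||.
||x|| = 2.944
Step 2: Compute scaling factor.
scale = max(0, 1 - 1.39/2.944) = 0.5279
Step 3: prox(x) = [0.6812, -1.3968]
||prox(x)|| = 1.554
Step 4: Proximal objective.
0.5*||prox-x||^2 = 0.9661
lambda*||prox|| = 2.1601
Total = 3.1261


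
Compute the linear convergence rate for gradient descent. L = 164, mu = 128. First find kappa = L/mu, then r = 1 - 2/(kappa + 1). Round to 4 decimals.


Step 1: Compute the condition number.
kappa = L/mu = 164/128 = 1.2813
Step 2: Compute the convergence rate.
r = 1 - 2/(kappa + 1) = 1 - 2*mu/(L + mu) = (L - mu)/(L + mu) = 36/292 = 0.1233


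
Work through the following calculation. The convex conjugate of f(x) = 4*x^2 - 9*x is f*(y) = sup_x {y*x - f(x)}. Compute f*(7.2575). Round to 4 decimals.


f*(y) = sup_x {y*x - a*x^2 - b*x} = sup_x {(y-b)*x - a*x^2}
FOC: (y - b) - 2a*x = 0 => x* = (y - b)/(2a)
x* = (7.2575 + 9)/(2*4) = 2.0322
f*(7.2575) = (y-b)^2/(4a) = (7.2575 + 9)^2/(4*4)
= 264.3063/16 = 16.5191


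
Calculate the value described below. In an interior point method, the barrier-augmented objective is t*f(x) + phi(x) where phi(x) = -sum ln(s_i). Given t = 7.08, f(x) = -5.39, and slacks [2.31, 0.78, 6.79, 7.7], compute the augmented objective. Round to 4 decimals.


Step 1: Compute log-barrier.
ln values: [0.8372, -0.2485, 1.9155, 2.0412]
phi = -(0.8372 - 0.2485 + 1.9155 + 2.0412) = -4.5455
Step 2: Compute augmented objective.
t*f(x) = 7.08*-5.39 = -38.1612
Total = -38.1612 - 4.5455 = -42.7067


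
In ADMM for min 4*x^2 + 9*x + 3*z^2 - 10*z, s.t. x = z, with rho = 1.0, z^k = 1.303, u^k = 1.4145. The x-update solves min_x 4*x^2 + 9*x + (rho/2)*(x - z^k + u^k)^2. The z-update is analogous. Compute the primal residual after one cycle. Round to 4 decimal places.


ADMM iteration with rho = 1.0, z^k = 1.303, u^k = 1.4145
Step 1: x-update.
Minimize 4*x^2 + 9*x + (1.0/2)*(x - 1.303 + 1.4145)^2
FOC: (2*4 + 1.0)*x = -9 + 1.0*(1.303 - 1.4145)
x^{k+1} = -1.0124
Step 2: z-update.
Minimize 3*z^2 - 10*z + (1.0/2)*(-1.0124 - z + 1.4145)^2
FOC: (2*3 + 1.0)*z = 10 + 1.0*(-1.0124 + 1.4145)
z^{k+1} = 1.486
Step 3: u-update.
u^{k+1} = 1.4145 - 1.0124 - 1.486 = -1.0839
Step 4: Primal residual = |-1.0124 - 1.486| = 2.4984


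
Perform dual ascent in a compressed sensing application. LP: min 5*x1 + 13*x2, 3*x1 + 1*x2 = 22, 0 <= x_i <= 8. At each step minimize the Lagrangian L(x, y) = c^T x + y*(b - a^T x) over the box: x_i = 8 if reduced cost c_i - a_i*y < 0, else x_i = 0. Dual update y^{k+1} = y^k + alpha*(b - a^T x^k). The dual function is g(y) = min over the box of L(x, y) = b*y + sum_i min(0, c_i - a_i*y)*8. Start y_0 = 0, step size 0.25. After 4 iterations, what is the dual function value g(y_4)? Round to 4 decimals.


Dual ascent for LP: min 5*x1 + 13*x2, 3*x1 + 1*x2 = 22, 0 <= x_i <= 8
Step 1: y^k = 0.0, reduced costs: (5.0, 13.0)
  x^k = (0.0, 0.0), subgradient = b - a^T x = 22.0
  y^{k+1} = 0.0 + 0.25*22.0 = 5.5
Step 2: y^k = 5.5, reduced costs: (-11.5, 7.5)
  x^k = (8.0, 0.0), subgradient = b - a^T x = -2.0
  y^{k+1} = 5.5 + 0.25*-2.0 = 5.0
Step 3: y^k = 5.0, reduced costs: (-10.0, 8.0)
  x^k = (8.0, 0.0), subgradient = b - a^T x = -2.0
  y^{k+1} = 5.0 + 0.25*-2.0 = 4.5
Step 4: y^k = 4.5, reduced costs: (-8.5, 8.5)
  x^k = (8.0, 0.0), subgradient = b - a^T x = -2.0
  y^{k+1} = 4.5 + 0.25*-2.0 = 4.0
Dual objective at y_4 = 4.0: reduced costs (-7.0, 9.0), box minimizer x = (8.0, 0.0)
g(y_4) = b*y + (c1 - a1*y)*x1 + (c2 - a2*y)*x2 = 22*4.0 + (-7.0)*8.0 + 9.0*0.0 = 88.0 - 56.0 + 0.0 = 32.0


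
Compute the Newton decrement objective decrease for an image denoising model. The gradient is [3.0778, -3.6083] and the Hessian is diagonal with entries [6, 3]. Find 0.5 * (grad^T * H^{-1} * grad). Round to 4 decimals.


Step 1: H is diagonal, so H^(-1) * g = [0.513, -1.2028].
Step 2: g^T H^(-1) g = sum_i g_i^2 / H_ii
  = (3.0778)^2/6 + (-3.6083)^2/3
  = 1.5788 + 4.3399 = 5.9188
Step 3: Objective decrease = 0.5 * g^T H^(-1) g = 2.9594


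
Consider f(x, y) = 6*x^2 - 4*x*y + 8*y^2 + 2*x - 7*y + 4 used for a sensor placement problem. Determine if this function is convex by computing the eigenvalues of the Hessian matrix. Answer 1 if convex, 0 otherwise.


The Hessian of f(x,y) = 6*x^2 - 4*x*y + 8*y^2 + 2*x - 7*y + 4 is:
H = [[12, -4], [-4, 16]]
Trace = 12 + 16 = 28
Determinant = 12*16 - (-4)^2 = 176
Discriminant = (28)^2 - 4*176 = 80.0
Eigenvalues: lambda_1 = 9.5279, lambda_2 = 18.4721
The function is convex.

1


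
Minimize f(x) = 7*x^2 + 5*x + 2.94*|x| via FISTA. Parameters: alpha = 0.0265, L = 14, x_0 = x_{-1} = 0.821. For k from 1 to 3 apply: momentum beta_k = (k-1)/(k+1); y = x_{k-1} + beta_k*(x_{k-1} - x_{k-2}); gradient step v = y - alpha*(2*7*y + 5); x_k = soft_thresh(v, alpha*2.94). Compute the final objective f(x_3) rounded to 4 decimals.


FISTA on f(x) = 7*x^2 + 5*x + 2.94*|x|
L = 14, alpha = 0.0265
Iteration 1: beta = 0.0, y = 0.821 + 0.0*(0.821 - 0.821) = 0.821
  grad(y) = 16.494, v = y - alpha*grad = 0.3839
  prox(v) = soft_thresh(0.3839, 0.0779) = 0.306
Iteration 2: beta = 0.3333, y = 0.306 + 0.3333*(0.306 - 0.821) = 0.1343
  grad(y) = 6.8806, v = y - alpha*grad = -0.048
  prox(v) = soft_thresh(-0.048, 0.0779) = 0.0
Iteration 3: beta = 0.5, y = 0.0 + 0.5*(0.0 - 0.306) = -0.153
  grad(y) = 2.858, v = y - alpha*grad = -0.2287
  prox(v) = soft_thresh(-0.2287, 0.0779) = -0.1508
f(x_3) = 7*(-0.1508)^2 + 5*(-0.1508) + 2.94*|-0.1508| = -0.1515


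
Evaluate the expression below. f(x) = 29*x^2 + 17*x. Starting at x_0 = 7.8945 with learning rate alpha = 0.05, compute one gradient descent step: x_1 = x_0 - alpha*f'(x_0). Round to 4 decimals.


We compute the gradient at x_0 and apply the update.
f'(x) = 58*x + 17
f'(7.8945) = 58*7.8945 + 17 = 474.881
x_1 = 7.8945 - 0.05*474.881 = -15.8496


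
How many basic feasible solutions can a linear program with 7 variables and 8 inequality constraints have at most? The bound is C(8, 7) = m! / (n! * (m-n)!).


Each vertex corresponds to some choice of n active constraints out of m, so the number of vertices is at most C(m, n) = m! / (n!(m-n)!).
m = 8, n = 7
Numerator: 8 * 7 * 6 * 5 * 4 * 3 * 2
Denominator: 7! = 5040
C(8, 7) = 8


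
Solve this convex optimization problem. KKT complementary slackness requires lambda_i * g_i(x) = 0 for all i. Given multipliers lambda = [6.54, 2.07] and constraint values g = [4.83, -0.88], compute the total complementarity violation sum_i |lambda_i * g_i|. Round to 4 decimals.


KKT complementary slackness check:
lambda_1 * g_1 = 6.54 * 4.83 = 31.5882
lambda_2 * g_2 = 2.07 * -0.88 = -1.8216
Total violation = 31.5882 + 1.8216 = 33.4098


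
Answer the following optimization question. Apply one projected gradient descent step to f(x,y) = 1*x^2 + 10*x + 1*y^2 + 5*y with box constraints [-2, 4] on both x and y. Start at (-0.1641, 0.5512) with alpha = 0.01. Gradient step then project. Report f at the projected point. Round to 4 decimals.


Step 1: Compute gradient at (-0.1641, 0.5512).
grad_x = 2*1*-0.1641 + 10 = 9.6718
grad_y = 2*1*0.5512 + 5 = 6.1024
Step 2: Gradient step.
x_raw = -0.1641 - 0.01*9.6718 = -0.2608
y_raw = 0.5512 - 0.01*6.1024 = 0.4902
Step 3: Project onto [-2, 4].
x_proj = clip(-0.2608) = -0.2608
y_proj = clip(0.4902) = 0.4902
Step 4: Evaluate f.
f(-0.2608, 0.4902) = 0.151


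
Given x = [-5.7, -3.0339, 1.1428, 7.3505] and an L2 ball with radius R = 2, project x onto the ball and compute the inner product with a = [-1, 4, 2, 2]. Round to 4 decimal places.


Step 1: Compute ||x|| (intermediates to 6 decimals).
||x|| = sqrt((-5.7)^2 + (-3.0339)^2 + 1.1428^2 + 7.3505^2) = 9.850401
Step 2: Project.
Since ||x|| > R, scale = R/||x|| = 2/9.850401 = 0.203037, proj(x) = scale * x
proj(x) = [-1.157311, -0.615994, 0.232031, 1.492423]
Step 3: Dot product.
a^T * proj(x) = -1*(-1.157311) + 4*(-0.615994) + 2*0.232031 + 2*1.492423 = 2.1422


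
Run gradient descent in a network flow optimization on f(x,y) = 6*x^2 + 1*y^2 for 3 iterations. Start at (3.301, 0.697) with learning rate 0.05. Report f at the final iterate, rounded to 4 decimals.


Gradient descent on f(x,y) = 6*x^2 + 1*y^2.
Starting point: (3.301, 0.697), alpha = 0.05
Step 1: grad_x = 2*6*3.301 = 39.612, grad_y = 2*1*0.697 = 1.394
  x_1 = 3.301 - 0.05*39.612 = 1.3204
  y_1 = 0.697 - 0.05*1.394 = 0.6273
Step 2: grad_x = 2*6*1.3204 = 15.8448, grad_y = 2*1*0.6273 = 1.2546
  x_2 = 1.3204 - 0.05*15.8448 = 0.5282
  y_2 = 0.6273 - 0.05*1.2546 = 0.5646
Step 3: grad_x = 2*6*0.5282 = 6.3379, grad_y = 2*1*0.5646 = 1.1291
  x_3 = 0.5282 - 0.05*6.3379 = 0.2113
  y_3 = 0.5646 - 0.05*1.1291 = 0.5081
f(0.2113, 0.5081) = 6*0.2113^2 + 1*0.5081^2 = 0.526


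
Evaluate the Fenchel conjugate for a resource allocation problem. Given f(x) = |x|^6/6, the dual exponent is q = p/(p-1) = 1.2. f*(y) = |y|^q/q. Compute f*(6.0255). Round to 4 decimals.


The conjugate exponent q satisfies 1/p + 1/q = 1.
p = 6, so q = 6/(6 - 1) = 1.2
|y|^q = 6.0255^1.2 = 8.6296
f*(6.0255) = 8.6296 / 1.2 = 7.1914


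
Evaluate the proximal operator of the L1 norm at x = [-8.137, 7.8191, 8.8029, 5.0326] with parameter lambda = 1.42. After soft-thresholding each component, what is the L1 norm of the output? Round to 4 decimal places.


Soft-thresholding with lambda = 1.42:
prox(-8.137) = sign(-8.137)*max(|-8.137| - 1.42, 0) = -6.717
prox(7.8191) = sign(7.8191)*max(|7.8191| - 1.42, 0) = 6.3991
prox(8.8029) = sign(8.8029)*max(|8.8029| - 1.42, 0) = 7.3829
prox(5.0326) = sign(5.0326)*max(|5.0326| - 1.42, 0) = 3.6126
prox(x) = [-6.717, 6.3991, 7.3829, 3.6126]
||prox(x)||_1 = 6.717 + 6.3991 + 7.3829 + 3.6126 = 24.1116


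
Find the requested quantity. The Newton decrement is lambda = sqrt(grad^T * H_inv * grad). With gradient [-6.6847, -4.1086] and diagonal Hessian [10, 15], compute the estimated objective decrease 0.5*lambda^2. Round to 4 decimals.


Step 1: H is diagonal, so H^(-1) * g = [-0.6685, -0.2739].
Step 2: g^T H^(-1) g = sum_i g_i^2 / H_ii
  = (-6.6847)^2/10 + (-4.1086)^2/15
  = 4.4685 + 1.1254 = 5.5939
Step 3: Objective decrease = 0.5 * g^T H^(-1) g = 2.7969


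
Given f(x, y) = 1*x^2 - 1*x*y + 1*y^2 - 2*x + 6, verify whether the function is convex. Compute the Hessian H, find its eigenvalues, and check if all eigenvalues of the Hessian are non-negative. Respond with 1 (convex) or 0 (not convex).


The Hessian of f(x,y) = 1*x^2 - 1*x*y + 1*y^2 - 2*x + 6 is:
H = [[2, -1], [-1, 2]]
Trace = 2 + 2 = 4
Determinant = 2*2 - (-1)^2 = 3
Discriminant = (4)^2 - 4*3 = 4.0
Eigenvalues: lambda_1 = 1.0, lambda_2 = 3.0
The function is convex.

1


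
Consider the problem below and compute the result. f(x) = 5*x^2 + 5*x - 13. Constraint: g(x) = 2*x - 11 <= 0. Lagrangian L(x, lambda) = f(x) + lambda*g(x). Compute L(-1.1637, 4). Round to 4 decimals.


Step 1: Evaluate f(x).
f(-1.1637) = 5*(-1.1637)^2 + 5*(-1.1637) - 13 = -12.0475
Step 2: Evaluate g(x).
g(-1.1637) = 2*-1.1637 - 11 = -13.3274
Step 3: Compute Lagrangian.
L = -12.0475 + 4*-13.3274 = -65.3571
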